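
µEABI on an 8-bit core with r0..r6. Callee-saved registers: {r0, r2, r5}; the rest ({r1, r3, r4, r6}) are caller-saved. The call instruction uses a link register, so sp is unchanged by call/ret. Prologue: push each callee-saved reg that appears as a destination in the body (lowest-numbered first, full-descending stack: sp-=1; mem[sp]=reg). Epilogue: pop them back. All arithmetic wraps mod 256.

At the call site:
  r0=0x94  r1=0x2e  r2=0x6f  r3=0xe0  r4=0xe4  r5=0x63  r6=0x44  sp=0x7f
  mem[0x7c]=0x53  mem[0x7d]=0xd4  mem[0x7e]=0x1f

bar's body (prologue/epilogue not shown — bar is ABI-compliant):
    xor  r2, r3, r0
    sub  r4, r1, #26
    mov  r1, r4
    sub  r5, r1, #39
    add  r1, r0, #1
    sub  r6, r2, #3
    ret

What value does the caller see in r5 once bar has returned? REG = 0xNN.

REG = 0x63

prologue: push r2 -> mem[0x7e]=0x6f, sp=0x7e
prologue: push r5 -> mem[0x7d]=0x63, sp=0x7d
body[0] xor  r2, r3, r0 -> r2=0x74
body[1] sub  r4, r1, #26 -> r4=0x14
body[2] mov  r1, r4 -> r1=0x14
body[3] sub  r5, r1, #39 -> r5=0xed
body[4] add  r1, r0, #1 -> r1=0x95
body[5] sub  r6, r2, #3 -> r6=0x71
epilogue: pop r5=0x63, sp=0x7e
epilogue: pop r2=0x6f, sp=0x7f
r5 is callee-saved -> restored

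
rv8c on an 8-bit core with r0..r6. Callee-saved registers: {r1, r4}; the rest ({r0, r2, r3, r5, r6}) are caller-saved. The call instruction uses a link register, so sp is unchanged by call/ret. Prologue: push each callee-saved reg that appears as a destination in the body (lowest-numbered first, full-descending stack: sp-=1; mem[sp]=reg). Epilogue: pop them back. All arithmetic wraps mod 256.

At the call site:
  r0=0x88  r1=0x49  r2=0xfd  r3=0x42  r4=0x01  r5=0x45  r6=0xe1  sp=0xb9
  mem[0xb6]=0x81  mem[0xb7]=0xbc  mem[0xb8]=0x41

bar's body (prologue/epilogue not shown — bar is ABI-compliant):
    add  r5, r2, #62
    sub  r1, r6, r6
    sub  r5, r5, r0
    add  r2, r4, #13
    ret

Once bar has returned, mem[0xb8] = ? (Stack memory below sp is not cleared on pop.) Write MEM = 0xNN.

MEM = 0x49

prologue: push r1 → mem[0xb8]=0x49, sp=0xb8
body[0] add  r5, r2, #62 → r5=0x3b
body[1] sub  r1, r6, r6 → r1=0x00
body[2] sub  r5, r5, r0 → r5=0xb3
body[3] add  r2, r4, #13 → r2=0x0e
epilogue: pop r1=0x49, sp=0xb9
prologue pushed ['r1'] at ['0xb8']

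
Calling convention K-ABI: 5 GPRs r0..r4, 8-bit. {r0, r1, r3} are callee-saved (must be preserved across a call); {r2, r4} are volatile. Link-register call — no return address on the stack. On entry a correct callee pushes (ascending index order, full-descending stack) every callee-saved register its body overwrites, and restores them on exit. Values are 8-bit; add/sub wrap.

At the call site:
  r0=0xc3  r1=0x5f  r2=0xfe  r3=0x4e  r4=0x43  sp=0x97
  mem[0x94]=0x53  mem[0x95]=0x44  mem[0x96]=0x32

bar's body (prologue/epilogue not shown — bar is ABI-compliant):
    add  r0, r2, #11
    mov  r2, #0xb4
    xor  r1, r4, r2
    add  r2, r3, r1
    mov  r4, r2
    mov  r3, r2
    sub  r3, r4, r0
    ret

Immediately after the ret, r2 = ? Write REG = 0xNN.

prologue: push r0 → mem[0x96]=0xc3, sp=0x96
prologue: push r1 → mem[0x95]=0x5f, sp=0x95
prologue: push r3 → mem[0x94]=0x4e, sp=0x94
body[0] add  r0, r2, #11 → r0=0x09
body[1] mov  r2, #0xb4 → r2=0xb4
body[2] xor  r1, r4, r2 → r1=0xf7
body[3] add  r2, r3, r1 → r2=0x45
body[4] mov  r4, r2 → r4=0x45
body[5] mov  r3, r2 → r3=0x45
body[6] sub  r3, r4, r0 → r3=0x3c
epilogue: pop r3=0x4e, sp=0x95
epilogue: pop r1=0x5f, sp=0x96
epilogue: pop r0=0xc3, sp=0x97
r2 is caller-saved → body value

REG = 0x45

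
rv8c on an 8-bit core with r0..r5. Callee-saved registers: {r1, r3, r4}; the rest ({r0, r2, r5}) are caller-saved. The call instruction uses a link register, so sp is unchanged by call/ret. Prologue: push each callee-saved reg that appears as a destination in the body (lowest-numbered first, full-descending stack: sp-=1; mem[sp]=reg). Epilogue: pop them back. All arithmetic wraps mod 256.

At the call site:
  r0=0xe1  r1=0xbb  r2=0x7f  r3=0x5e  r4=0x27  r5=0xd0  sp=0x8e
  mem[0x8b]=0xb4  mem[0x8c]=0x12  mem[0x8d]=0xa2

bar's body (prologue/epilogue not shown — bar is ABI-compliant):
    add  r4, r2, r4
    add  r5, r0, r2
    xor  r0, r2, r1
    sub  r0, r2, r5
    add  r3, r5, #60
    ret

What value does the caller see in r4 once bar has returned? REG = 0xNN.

REG = 0x27

prologue: push r3 → mem[0x8d]=0x5e, sp=0x8d
prologue: push r4 → mem[0x8c]=0x27, sp=0x8c
body[0] add  r4, r2, r4 → r4=0xa6
body[1] add  r5, r0, r2 → r5=0x60
body[2] xor  r0, r2, r1 → r0=0xc4
body[3] sub  r0, r2, r5 → r0=0x1f
body[4] add  r3, r5, #60 → r3=0x9c
epilogue: pop r4=0x27, sp=0x8d
epilogue: pop r3=0x5e, sp=0x8e
r4 is callee-saved → restored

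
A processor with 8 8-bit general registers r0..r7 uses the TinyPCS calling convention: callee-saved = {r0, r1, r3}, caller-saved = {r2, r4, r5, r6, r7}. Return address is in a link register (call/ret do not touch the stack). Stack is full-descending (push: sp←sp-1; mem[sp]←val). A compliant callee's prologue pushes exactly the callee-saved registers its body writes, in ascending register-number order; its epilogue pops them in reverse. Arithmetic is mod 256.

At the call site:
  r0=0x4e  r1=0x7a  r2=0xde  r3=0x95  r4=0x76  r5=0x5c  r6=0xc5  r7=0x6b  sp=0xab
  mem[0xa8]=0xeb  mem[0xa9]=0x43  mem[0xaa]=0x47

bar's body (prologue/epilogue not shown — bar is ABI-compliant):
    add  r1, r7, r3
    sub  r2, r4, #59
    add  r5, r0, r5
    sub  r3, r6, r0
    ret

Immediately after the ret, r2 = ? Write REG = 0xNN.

REG = 0x3b

prologue: push r1 → mem[0xaa]=0x7a, sp=0xaa
prologue: push r3 → mem[0xa9]=0x95, sp=0xa9
body[0] add  r1, r7, r3 → r1=0x00
body[1] sub  r2, r4, #59 → r2=0x3b
body[2] add  r5, r0, r5 → r5=0xaa
body[3] sub  r3, r6, r0 → r3=0x77
epilogue: pop r3=0x95, sp=0xaa
epilogue: pop r1=0x7a, sp=0xab
r2 is caller-saved → body value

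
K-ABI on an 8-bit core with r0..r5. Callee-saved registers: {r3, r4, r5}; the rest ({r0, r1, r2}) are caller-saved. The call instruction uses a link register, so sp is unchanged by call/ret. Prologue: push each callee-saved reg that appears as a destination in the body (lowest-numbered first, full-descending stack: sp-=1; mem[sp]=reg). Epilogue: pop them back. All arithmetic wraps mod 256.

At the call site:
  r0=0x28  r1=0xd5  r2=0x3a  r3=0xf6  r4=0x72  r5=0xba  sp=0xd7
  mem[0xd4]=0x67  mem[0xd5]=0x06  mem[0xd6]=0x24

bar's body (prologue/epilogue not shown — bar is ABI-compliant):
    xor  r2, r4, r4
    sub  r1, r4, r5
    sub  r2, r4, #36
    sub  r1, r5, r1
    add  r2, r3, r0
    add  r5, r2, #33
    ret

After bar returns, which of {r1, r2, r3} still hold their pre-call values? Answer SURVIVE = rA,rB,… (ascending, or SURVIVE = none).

SURVIVE = r3

prologue: push r5 → mem[0xd6]=0xba, sp=0xd6
body[0] xor  r2, r4, r4 → r2=0x00
body[1] sub  r1, r4, r5 → r1=0xb8
body[2] sub  r2, r4, #36 → r2=0x4e
body[3] sub  r1, r5, r1 → r1=0x02
body[4] add  r2, r3, r0 → r2=0x1e
body[5] add  r5, r2, #33 → r5=0x3f
epilogue: pop r5=0xba, sp=0xd7
r1: caller-saved, written=True
r2: caller-saved, written=True
r3: callee-saved, written=False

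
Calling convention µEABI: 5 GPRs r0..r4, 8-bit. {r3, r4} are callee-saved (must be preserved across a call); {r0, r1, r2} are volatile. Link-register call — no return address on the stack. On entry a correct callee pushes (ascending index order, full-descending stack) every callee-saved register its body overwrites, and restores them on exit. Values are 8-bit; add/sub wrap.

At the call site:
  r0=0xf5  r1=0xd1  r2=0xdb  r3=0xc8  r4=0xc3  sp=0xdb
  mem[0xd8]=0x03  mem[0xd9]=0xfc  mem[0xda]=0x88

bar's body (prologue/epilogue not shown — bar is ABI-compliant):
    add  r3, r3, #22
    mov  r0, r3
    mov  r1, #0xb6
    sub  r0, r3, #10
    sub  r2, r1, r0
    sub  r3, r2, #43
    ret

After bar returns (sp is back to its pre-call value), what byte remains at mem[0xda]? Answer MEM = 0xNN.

prologue: push r3 -> mem[0xda]=0xc8, sp=0xda
body[0] add  r3, r3, #22 -> r3=0xde
body[1] mov  r0, r3 -> r0=0xde
body[2] mov  r1, #0xb6 -> r1=0xb6
body[3] sub  r0, r3, #10 -> r0=0xd4
body[4] sub  r2, r1, r0 -> r2=0xe2
body[5] sub  r3, r2, #43 -> r3=0xb7
epilogue: pop r3=0xc8, sp=0xdb
prologue pushed ['r3'] at ['0xda']

MEM = 0xc8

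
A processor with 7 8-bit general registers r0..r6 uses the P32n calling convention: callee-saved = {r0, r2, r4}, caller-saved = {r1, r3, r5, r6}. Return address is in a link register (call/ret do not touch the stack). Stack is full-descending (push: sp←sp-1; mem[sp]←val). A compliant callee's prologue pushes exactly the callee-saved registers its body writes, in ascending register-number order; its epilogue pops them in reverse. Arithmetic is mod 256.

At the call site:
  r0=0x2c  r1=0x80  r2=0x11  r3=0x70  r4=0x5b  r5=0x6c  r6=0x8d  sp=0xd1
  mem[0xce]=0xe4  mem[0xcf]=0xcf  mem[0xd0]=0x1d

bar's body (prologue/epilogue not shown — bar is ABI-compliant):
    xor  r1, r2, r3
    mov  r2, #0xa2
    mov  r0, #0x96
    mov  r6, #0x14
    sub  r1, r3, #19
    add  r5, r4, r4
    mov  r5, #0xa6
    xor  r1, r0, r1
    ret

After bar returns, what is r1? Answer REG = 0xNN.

REG = 0xcb

prologue: push r0 → mem[0xd0]=0x2c, sp=0xd0
prologue: push r2 → mem[0xcf]=0x11, sp=0xcf
body[0] xor  r1, r2, r3 → r1=0x61
body[1] mov  r2, #0xa2 → r2=0xa2
body[2] mov  r0, #0x96 → r0=0x96
body[3] mov  r6, #0x14 → r6=0x14
body[4] sub  r1, r3, #19 → r1=0x5d
body[5] add  r5, r4, r4 → r5=0xb6
body[6] mov  r5, #0xa6 → r5=0xa6
body[7] xor  r1, r0, r1 → r1=0xcb
epilogue: pop r2=0x11, sp=0xd0
epilogue: pop r0=0x2c, sp=0xd1
r1 is caller-saved → body value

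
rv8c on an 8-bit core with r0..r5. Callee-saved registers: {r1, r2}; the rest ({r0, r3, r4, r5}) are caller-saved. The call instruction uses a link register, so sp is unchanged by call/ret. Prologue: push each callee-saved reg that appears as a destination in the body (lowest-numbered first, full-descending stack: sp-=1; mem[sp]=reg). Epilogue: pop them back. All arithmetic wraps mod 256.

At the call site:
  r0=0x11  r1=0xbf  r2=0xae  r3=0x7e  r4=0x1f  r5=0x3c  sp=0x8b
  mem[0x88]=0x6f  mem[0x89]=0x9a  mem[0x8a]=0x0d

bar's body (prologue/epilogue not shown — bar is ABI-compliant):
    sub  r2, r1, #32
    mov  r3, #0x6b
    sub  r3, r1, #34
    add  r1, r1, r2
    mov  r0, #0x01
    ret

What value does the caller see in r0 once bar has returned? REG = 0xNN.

prologue: push r1 -> mem[0x8a]=0xbf, sp=0x8a
prologue: push r2 -> mem[0x89]=0xae, sp=0x89
body[0] sub  r2, r1, #32 -> r2=0x9f
body[1] mov  r3, #0x6b -> r3=0x6b
body[2] sub  r3, r1, #34 -> r3=0x9d
body[3] add  r1, r1, r2 -> r1=0x5e
body[4] mov  r0, #0x01 -> r0=0x01
epilogue: pop r2=0xae, sp=0x8a
epilogue: pop r1=0xbf, sp=0x8b
r0 is caller-saved -> body value

REG = 0x01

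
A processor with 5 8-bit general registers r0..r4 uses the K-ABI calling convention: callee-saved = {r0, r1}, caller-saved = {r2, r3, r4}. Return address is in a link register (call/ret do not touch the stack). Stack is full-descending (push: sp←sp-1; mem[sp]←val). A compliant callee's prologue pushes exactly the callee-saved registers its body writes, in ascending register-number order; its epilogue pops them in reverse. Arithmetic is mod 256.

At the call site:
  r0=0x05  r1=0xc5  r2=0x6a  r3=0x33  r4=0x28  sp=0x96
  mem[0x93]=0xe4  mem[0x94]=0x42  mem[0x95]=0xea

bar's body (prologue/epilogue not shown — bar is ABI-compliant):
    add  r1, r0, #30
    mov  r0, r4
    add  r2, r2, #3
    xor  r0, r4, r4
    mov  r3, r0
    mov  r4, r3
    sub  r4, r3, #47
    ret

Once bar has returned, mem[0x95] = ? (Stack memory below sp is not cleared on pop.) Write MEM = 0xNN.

MEM = 0x05

prologue: push r0 -> mem[0x95]=0x05, sp=0x95
prologue: push r1 -> mem[0x94]=0xc5, sp=0x94
body[0] add  r1, r0, #30 -> r1=0x23
body[1] mov  r0, r4 -> r0=0x28
body[2] add  r2, r2, #3 -> r2=0x6d
body[3] xor  r0, r4, r4 -> r0=0x00
body[4] mov  r3, r0 -> r3=0x00
body[5] mov  r4, r3 -> r4=0x00
body[6] sub  r4, r3, #47 -> r4=0xd1
epilogue: pop r1=0xc5, sp=0x95
epilogue: pop r0=0x05, sp=0x96
prologue pushed ['r0', 'r1'] at ['0x95', '0x94']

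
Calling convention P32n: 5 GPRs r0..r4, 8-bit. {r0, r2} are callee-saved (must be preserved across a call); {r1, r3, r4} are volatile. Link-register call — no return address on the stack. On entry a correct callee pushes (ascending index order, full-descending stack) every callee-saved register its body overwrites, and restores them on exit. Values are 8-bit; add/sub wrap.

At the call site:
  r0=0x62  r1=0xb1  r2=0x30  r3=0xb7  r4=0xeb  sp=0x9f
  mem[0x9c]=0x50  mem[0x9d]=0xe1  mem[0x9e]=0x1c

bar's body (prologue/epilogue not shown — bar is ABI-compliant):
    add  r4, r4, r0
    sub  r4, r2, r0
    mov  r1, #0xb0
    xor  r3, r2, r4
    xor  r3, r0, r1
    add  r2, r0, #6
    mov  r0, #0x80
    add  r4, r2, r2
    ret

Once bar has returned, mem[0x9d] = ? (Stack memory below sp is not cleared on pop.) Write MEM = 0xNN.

prologue: push r0 → mem[0x9e]=0x62, sp=0x9e
prologue: push r2 → mem[0x9d]=0x30, sp=0x9d
body[0] add  r4, r4, r0 → r4=0x4d
body[1] sub  r4, r2, r0 → r4=0xce
body[2] mov  r1, #0xb0 → r1=0xb0
body[3] xor  r3, r2, r4 → r3=0xfe
body[4] xor  r3, r0, r1 → r3=0xd2
body[5] add  r2, r0, #6 → r2=0x68
body[6] mov  r0, #0x80 → r0=0x80
body[7] add  r4, r2, r2 → r4=0xd0
epilogue: pop r2=0x30, sp=0x9e
epilogue: pop r0=0x62, sp=0x9f
prologue pushed ['r0', 'r2'] at ['0x9e', '0x9d']

MEM = 0x30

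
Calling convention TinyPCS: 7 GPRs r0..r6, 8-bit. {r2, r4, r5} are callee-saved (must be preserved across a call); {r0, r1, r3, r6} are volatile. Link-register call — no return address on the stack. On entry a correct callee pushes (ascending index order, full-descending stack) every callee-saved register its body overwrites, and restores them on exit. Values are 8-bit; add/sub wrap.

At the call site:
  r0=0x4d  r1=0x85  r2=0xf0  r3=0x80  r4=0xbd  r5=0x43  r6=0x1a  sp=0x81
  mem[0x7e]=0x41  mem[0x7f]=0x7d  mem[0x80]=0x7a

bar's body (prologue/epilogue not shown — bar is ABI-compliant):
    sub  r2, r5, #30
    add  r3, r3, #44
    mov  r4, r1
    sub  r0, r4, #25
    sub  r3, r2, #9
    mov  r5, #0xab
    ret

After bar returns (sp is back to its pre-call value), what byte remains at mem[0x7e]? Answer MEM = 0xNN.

MEM = 0x43

prologue: push r2 → mem[0x80]=0xf0, sp=0x80
prologue: push r4 → mem[0x7f]=0xbd, sp=0x7f
prologue: push r5 → mem[0x7e]=0x43, sp=0x7e
body[0] sub  r2, r5, #30 → r2=0x25
body[1] add  r3, r3, #44 → r3=0xac
body[2] mov  r4, r1 → r4=0x85
body[3] sub  r0, r4, #25 → r0=0x6c
body[4] sub  r3, r2, #9 → r3=0x1c
body[5] mov  r5, #0xab → r5=0xab
epilogue: pop r5=0x43, sp=0x7f
epilogue: pop r4=0xbd, sp=0x80
epilogue: pop r2=0xf0, sp=0x81
prologue pushed ['r2', 'r4', 'r5'] at ['0x80', '0x7f', '0x7e']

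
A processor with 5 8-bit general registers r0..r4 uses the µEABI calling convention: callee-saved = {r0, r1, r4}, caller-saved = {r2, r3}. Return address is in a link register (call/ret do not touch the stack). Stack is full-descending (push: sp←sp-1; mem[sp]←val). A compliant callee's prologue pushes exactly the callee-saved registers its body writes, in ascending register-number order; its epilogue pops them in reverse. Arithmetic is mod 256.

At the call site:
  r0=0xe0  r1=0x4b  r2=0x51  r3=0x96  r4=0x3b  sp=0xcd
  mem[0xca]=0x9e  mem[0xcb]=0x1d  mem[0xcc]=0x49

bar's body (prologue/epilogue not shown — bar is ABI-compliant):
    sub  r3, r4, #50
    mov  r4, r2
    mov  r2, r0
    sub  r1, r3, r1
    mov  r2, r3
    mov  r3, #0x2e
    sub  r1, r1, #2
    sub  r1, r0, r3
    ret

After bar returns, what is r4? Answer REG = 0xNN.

prologue: push r1 → mem[0xcc]=0x4b, sp=0xcc
prologue: push r4 → mem[0xcb]=0x3b, sp=0xcb
body[0] sub  r3, r4, #50 → r3=0x09
body[1] mov  r4, r2 → r4=0x51
body[2] mov  r2, r0 → r2=0xe0
body[3] sub  r1, r3, r1 → r1=0xbe
body[4] mov  r2, r3 → r2=0x09
body[5] mov  r3, #0x2e → r3=0x2e
body[6] sub  r1, r1, #2 → r1=0xbc
body[7] sub  r1, r0, r3 → r1=0xb2
epilogue: pop r4=0x3b, sp=0xcc
epilogue: pop r1=0x4b, sp=0xcd
r4 is callee-saved → restored

REG = 0x3b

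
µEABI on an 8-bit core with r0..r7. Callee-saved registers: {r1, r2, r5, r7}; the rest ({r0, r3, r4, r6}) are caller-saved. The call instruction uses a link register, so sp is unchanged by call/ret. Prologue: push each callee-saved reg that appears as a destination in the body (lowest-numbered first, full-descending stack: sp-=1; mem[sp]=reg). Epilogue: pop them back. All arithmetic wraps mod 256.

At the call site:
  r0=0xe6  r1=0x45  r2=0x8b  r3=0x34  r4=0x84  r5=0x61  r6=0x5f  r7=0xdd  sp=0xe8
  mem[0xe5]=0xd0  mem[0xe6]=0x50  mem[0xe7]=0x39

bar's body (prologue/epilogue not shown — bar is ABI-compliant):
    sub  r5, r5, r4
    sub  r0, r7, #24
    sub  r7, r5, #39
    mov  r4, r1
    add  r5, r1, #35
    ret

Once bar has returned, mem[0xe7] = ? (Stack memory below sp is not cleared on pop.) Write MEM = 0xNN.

prologue: push r5 → mem[0xe7]=0x61, sp=0xe7
prologue: push r7 → mem[0xe6]=0xdd, sp=0xe6
body[0] sub  r5, r5, r4 → r5=0xdd
body[1] sub  r0, r7, #24 → r0=0xc5
body[2] sub  r7, r5, #39 → r7=0xb6
body[3] mov  r4, r1 → r4=0x45
body[4] add  r5, r1, #35 → r5=0x68
epilogue: pop r7=0xdd, sp=0xe7
epilogue: pop r5=0x61, sp=0xe8
prologue pushed ['r5', 'r7'] at ['0xe7', '0xe6']

MEM = 0x61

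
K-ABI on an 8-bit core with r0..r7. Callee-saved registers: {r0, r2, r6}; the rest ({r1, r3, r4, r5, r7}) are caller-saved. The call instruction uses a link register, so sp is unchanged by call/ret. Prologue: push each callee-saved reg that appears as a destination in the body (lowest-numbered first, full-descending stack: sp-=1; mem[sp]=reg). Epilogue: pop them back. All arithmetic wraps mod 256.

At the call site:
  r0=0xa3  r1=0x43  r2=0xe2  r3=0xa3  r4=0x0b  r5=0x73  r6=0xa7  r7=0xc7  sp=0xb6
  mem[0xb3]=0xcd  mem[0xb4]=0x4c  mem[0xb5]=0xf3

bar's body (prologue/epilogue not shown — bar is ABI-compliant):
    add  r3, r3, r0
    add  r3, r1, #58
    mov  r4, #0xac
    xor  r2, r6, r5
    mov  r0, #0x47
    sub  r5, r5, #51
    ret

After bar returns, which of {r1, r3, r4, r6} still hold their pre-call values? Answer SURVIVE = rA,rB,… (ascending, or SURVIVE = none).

prologue: push r0 → mem[0xb5]=0xa3, sp=0xb5
prologue: push r2 → mem[0xb4]=0xe2, sp=0xb4
body[0] add  r3, r3, r0 → r3=0x46
body[1] add  r3, r1, #58 → r3=0x7d
body[2] mov  r4, #0xac → r4=0xac
body[3] xor  r2, r6, r5 → r2=0xd4
body[4] mov  r0, #0x47 → r0=0x47
body[5] sub  r5, r5, #51 → r5=0x40
epilogue: pop r2=0xe2, sp=0xb5
epilogue: pop r0=0xa3, sp=0xb6
r1: caller-saved, written=False
r3: caller-saved, written=True
r4: caller-saved, written=True
r6: callee-saved, written=False

SURVIVE = r1,r6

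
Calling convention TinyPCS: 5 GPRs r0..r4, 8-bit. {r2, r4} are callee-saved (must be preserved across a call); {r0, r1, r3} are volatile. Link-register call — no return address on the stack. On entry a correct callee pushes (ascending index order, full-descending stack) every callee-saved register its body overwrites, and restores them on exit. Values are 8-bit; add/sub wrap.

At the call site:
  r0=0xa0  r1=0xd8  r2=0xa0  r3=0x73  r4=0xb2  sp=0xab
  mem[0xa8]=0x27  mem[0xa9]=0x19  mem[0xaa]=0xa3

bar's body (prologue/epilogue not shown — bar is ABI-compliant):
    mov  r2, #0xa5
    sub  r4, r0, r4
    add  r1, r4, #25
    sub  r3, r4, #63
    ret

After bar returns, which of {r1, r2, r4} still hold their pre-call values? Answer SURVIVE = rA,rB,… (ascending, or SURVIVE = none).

prologue: push r2 -> mem[0xaa]=0xa0, sp=0xaa
prologue: push r4 -> mem[0xa9]=0xb2, sp=0xa9
body[0] mov  r2, #0xa5 -> r2=0xa5
body[1] sub  r4, r0, r4 -> r4=0xee
body[2] add  r1, r4, #25 -> r1=0x07
body[3] sub  r3, r4, #63 -> r3=0xaf
epilogue: pop r4=0xb2, sp=0xaa
epilogue: pop r2=0xa0, sp=0xab
r1: caller-saved, written=True
r2: callee-saved, written=True
r4: callee-saved, written=True

SURVIVE = r2,r4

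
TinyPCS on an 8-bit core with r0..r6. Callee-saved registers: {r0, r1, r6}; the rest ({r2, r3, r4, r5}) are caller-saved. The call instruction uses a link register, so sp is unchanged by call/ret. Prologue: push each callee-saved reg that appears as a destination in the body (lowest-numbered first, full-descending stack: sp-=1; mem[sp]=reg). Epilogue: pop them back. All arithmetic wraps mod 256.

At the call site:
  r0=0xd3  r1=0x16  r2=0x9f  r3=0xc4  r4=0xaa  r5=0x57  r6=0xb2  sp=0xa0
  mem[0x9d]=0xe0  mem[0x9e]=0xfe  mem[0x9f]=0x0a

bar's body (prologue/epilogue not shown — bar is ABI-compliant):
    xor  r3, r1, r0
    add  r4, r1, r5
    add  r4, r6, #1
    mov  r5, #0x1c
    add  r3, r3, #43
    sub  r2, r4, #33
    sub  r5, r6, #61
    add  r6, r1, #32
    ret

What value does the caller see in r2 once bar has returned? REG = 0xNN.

prologue: push r6 -> mem[0x9f]=0xb2, sp=0x9f
body[0] xor  r3, r1, r0 -> r3=0xc5
body[1] add  r4, r1, r5 -> r4=0x6d
body[2] add  r4, r6, #1 -> r4=0xb3
body[3] mov  r5, #0x1c -> r5=0x1c
body[4] add  r3, r3, #43 -> r3=0xf0
body[5] sub  r2, r4, #33 -> r2=0x92
body[6] sub  r5, r6, #61 -> r5=0x75
body[7] add  r6, r1, #32 -> r6=0x36
epilogue: pop r6=0xb2, sp=0xa0
r2 is caller-saved -> body value

REG = 0x92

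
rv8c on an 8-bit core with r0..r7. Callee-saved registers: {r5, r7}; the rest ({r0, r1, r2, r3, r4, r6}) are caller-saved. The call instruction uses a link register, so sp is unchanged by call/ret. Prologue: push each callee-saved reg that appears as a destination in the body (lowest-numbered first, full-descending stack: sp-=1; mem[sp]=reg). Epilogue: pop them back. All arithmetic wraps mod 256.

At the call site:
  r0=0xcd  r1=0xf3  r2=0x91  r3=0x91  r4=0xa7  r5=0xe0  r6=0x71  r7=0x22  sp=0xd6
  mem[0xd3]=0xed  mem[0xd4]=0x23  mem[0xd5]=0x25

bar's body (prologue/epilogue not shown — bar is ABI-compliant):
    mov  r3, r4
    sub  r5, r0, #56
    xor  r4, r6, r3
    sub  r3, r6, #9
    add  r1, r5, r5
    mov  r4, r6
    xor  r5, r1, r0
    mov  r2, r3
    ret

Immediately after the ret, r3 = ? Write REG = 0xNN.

REG = 0x68

prologue: push r5 → mem[0xd5]=0xe0, sp=0xd5
body[0] mov  r3, r4 → r3=0xa7
body[1] sub  r5, r0, #56 → r5=0x95
body[2] xor  r4, r6, r3 → r4=0xd6
body[3] sub  r3, r6, #9 → r3=0x68
body[4] add  r1, r5, r5 → r1=0x2a
body[5] mov  r4, r6 → r4=0x71
body[6] xor  r5, r1, r0 → r5=0xe7
body[7] mov  r2, r3 → r2=0x68
epilogue: pop r5=0xe0, sp=0xd6
r3 is caller-saved → body value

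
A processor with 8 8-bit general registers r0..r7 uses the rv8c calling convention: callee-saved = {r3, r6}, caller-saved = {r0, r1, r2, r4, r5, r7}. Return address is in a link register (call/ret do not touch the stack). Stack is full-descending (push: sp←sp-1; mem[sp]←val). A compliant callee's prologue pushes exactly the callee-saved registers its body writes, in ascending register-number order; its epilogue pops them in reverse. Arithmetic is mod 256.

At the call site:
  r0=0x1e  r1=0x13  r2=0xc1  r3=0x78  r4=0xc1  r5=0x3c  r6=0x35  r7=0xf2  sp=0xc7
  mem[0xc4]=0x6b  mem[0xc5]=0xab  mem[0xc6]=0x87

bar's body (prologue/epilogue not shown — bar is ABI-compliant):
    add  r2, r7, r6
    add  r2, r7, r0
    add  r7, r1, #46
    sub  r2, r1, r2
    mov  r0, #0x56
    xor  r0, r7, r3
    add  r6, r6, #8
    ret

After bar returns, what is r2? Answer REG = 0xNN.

REG = 0x03

prologue: push r6 -> mem[0xc6]=0x35, sp=0xc6
body[0] add  r2, r7, r6 -> r2=0x27
body[1] add  r2, r7, r0 -> r2=0x10
body[2] add  r7, r1, #46 -> r7=0x41
body[3] sub  r2, r1, r2 -> r2=0x03
body[4] mov  r0, #0x56 -> r0=0x56
body[5] xor  r0, r7, r3 -> r0=0x39
body[6] add  r6, r6, #8 -> r6=0x3d
epilogue: pop r6=0x35, sp=0xc7
r2 is caller-saved -> body value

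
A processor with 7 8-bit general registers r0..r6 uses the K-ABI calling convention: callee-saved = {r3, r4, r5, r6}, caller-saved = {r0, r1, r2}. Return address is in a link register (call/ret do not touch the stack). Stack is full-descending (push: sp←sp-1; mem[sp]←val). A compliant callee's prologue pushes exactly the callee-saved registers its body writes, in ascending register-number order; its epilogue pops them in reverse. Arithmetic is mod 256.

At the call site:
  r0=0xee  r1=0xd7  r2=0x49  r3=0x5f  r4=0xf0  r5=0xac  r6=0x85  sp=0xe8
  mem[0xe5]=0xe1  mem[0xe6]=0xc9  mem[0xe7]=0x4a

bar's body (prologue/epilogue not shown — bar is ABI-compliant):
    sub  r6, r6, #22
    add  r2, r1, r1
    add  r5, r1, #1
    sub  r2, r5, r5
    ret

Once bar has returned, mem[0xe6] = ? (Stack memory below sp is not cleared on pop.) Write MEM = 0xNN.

MEM = 0x85

prologue: push r5 → mem[0xe7]=0xac, sp=0xe7
prologue: push r6 → mem[0xe6]=0x85, sp=0xe6
body[0] sub  r6, r6, #22 → r6=0x6f
body[1] add  r2, r1, r1 → r2=0xae
body[2] add  r5, r1, #1 → r5=0xd8
body[3] sub  r2, r5, r5 → r2=0x00
epilogue: pop r6=0x85, sp=0xe7
epilogue: pop r5=0xac, sp=0xe8
prologue pushed ['r5', 'r6'] at ['0xe7', '0xe6']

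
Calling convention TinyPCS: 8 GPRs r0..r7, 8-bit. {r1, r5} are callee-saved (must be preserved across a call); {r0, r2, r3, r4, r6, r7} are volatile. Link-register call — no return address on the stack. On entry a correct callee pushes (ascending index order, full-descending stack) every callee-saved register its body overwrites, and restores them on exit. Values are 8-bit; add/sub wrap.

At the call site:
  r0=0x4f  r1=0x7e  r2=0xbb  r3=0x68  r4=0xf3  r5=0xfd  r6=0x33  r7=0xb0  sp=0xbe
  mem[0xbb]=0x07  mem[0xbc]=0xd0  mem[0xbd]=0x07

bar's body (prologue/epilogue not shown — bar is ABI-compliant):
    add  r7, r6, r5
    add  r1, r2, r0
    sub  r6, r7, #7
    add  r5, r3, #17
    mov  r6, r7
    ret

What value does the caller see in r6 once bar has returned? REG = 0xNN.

prologue: push r1 → mem[0xbd]=0x7e, sp=0xbd
prologue: push r5 → mem[0xbc]=0xfd, sp=0xbc
body[0] add  r7, r6, r5 → r7=0x30
body[1] add  r1, r2, r0 → r1=0x0a
body[2] sub  r6, r7, #7 → r6=0x29
body[3] add  r5, r3, #17 → r5=0x79
body[4] mov  r6, r7 → r6=0x30
epilogue: pop r5=0xfd, sp=0xbd
epilogue: pop r1=0x7e, sp=0xbe
r6 is caller-saved → body value

REG = 0x30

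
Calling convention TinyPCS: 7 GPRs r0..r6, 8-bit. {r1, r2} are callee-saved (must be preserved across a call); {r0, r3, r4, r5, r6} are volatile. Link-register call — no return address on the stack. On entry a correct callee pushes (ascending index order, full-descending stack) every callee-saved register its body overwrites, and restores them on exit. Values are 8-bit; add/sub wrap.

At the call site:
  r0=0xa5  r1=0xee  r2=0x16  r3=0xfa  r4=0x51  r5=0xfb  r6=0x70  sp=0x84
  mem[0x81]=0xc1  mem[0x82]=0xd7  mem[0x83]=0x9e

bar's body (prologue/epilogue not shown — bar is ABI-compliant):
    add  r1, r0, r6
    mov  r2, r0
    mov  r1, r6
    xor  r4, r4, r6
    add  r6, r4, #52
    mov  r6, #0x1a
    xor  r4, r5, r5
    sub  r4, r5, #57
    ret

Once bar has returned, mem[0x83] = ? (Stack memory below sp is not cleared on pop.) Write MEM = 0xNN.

prologue: push r1 → mem[0x83]=0xee, sp=0x83
prologue: push r2 → mem[0x82]=0x16, sp=0x82
body[0] add  r1, r0, r6 → r1=0x15
body[1] mov  r2, r0 → r2=0xa5
body[2] mov  r1, r6 → r1=0x70
body[3] xor  r4, r4, r6 → r4=0x21
body[4] add  r6, r4, #52 → r6=0x55
body[5] mov  r6, #0x1a → r6=0x1a
body[6] xor  r4, r5, r5 → r4=0x00
body[7] sub  r4, r5, #57 → r4=0xc2
epilogue: pop r2=0x16, sp=0x83
epilogue: pop r1=0xee, sp=0x84
prologue pushed ['r1', 'r2'] at ['0x83', '0x82']

MEM = 0xee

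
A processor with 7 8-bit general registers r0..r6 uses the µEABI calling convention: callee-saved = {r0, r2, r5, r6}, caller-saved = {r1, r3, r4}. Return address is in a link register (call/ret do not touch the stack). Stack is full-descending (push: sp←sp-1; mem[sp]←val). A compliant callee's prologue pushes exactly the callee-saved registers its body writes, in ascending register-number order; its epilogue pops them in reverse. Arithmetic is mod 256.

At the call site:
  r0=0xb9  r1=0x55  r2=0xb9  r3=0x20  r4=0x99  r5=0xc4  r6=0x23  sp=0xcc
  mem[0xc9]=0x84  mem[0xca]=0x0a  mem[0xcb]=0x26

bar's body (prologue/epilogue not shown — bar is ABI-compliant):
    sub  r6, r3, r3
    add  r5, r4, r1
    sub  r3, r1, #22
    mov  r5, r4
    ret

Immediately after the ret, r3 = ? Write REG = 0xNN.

REG = 0x3f

prologue: push r5 → mem[0xcb]=0xc4, sp=0xcb
prologue: push r6 → mem[0xca]=0x23, sp=0xca
body[0] sub  r6, r3, r3 → r6=0x00
body[1] add  r5, r4, r1 → r5=0xee
body[2] sub  r3, r1, #22 → r3=0x3f
body[3] mov  r5, r4 → r5=0x99
epilogue: pop r6=0x23, sp=0xcb
epilogue: pop r5=0xc4, sp=0xcc
r3 is caller-saved → body value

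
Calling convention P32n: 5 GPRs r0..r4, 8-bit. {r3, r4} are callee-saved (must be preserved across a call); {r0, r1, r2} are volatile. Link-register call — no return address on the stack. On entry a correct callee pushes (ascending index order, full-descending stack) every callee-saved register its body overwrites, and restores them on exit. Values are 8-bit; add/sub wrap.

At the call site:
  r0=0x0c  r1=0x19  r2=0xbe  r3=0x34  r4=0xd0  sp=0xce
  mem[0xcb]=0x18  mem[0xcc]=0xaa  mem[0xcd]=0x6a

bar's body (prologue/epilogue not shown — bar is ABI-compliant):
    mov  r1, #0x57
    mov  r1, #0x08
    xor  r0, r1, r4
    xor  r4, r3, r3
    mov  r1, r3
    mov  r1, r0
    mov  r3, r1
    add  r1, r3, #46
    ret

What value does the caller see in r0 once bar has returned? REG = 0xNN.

REG = 0xd8

prologue: push r3 -> mem[0xcd]=0x34, sp=0xcd
prologue: push r4 -> mem[0xcc]=0xd0, sp=0xcc
body[0] mov  r1, #0x57 -> r1=0x57
body[1] mov  r1, #0x08 -> r1=0x08
body[2] xor  r0, r1, r4 -> r0=0xd8
body[3] xor  r4, r3, r3 -> r4=0x00
body[4] mov  r1, r3 -> r1=0x34
body[5] mov  r1, r0 -> r1=0xd8
body[6] mov  r3, r1 -> r3=0xd8
body[7] add  r1, r3, #46 -> r1=0x06
epilogue: pop r4=0xd0, sp=0xcd
epilogue: pop r3=0x34, sp=0xce
r0 is caller-saved -> body value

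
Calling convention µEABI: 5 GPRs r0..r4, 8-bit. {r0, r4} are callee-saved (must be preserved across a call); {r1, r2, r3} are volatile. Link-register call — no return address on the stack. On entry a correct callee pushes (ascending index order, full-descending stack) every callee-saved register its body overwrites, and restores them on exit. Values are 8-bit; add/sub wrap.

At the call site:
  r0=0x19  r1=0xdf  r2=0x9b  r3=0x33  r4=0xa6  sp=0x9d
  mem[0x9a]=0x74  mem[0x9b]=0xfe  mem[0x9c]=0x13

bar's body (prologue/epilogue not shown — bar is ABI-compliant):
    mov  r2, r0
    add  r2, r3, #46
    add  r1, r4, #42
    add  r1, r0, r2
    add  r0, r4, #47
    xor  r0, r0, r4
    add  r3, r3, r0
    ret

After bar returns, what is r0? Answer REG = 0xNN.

REG = 0x19

prologue: push r0 -> mem[0x9c]=0x19, sp=0x9c
body[0] mov  r2, r0 -> r2=0x19
body[1] add  r2, r3, #46 -> r2=0x61
body[2] add  r1, r4, #42 -> r1=0xd0
body[3] add  r1, r0, r2 -> r1=0x7a
body[4] add  r0, r4, #47 -> r0=0xd5
body[5] xor  r0, r0, r4 -> r0=0x73
body[6] add  r3, r3, r0 -> r3=0xa6
epilogue: pop r0=0x19, sp=0x9d
r0 is callee-saved -> restored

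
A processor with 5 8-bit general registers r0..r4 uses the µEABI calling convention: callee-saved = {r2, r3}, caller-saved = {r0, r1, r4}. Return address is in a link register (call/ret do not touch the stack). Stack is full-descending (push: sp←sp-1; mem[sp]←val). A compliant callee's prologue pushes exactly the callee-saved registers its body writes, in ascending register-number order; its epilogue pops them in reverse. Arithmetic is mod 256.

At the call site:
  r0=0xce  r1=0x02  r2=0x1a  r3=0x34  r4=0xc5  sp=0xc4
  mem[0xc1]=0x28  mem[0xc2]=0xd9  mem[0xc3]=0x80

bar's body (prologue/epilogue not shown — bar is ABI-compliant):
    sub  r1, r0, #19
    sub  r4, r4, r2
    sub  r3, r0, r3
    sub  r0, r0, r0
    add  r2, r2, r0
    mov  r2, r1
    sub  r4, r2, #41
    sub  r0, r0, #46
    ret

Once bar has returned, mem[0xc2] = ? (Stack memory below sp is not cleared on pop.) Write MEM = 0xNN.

MEM = 0x34

prologue: push r2 → mem[0xc3]=0x1a, sp=0xc3
prologue: push r3 → mem[0xc2]=0x34, sp=0xc2
body[0] sub  r1, r0, #19 → r1=0xbb
body[1] sub  r4, r4, r2 → r4=0xab
body[2] sub  r3, r0, r3 → r3=0x9a
body[3] sub  r0, r0, r0 → r0=0x00
body[4] add  r2, r2, r0 → r2=0x1a
body[5] mov  r2, r1 → r2=0xbb
body[6] sub  r4, r2, #41 → r4=0x92
body[7] sub  r0, r0, #46 → r0=0xd2
epilogue: pop r3=0x34, sp=0xc3
epilogue: pop r2=0x1a, sp=0xc4
prologue pushed ['r2', 'r3'] at ['0xc3', '0xc2']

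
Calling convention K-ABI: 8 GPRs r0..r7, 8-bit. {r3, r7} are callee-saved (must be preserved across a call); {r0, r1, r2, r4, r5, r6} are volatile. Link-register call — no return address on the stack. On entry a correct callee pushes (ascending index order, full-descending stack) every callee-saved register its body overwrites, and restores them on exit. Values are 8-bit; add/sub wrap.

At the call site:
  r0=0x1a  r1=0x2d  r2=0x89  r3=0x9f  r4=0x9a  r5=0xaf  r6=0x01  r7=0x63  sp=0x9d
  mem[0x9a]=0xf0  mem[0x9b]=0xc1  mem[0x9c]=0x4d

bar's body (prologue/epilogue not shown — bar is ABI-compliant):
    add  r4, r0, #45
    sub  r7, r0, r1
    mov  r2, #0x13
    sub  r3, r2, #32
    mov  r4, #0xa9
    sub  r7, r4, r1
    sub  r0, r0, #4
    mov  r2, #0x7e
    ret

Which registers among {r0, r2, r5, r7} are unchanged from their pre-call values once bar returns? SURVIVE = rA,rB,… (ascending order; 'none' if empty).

SURVIVE = r5,r7

prologue: push r3 -> mem[0x9c]=0x9f, sp=0x9c
prologue: push r7 -> mem[0x9b]=0x63, sp=0x9b
body[0] add  r4, r0, #45 -> r4=0x47
body[1] sub  r7, r0, r1 -> r7=0xed
body[2] mov  r2, #0x13 -> r2=0x13
body[3] sub  r3, r2, #32 -> r3=0xf3
body[4] mov  r4, #0xa9 -> r4=0xa9
body[5] sub  r7, r4, r1 -> r7=0x7c
body[6] sub  r0, r0, #4 -> r0=0x16
body[7] mov  r2, #0x7e -> r2=0x7e
epilogue: pop r7=0x63, sp=0x9c
epilogue: pop r3=0x9f, sp=0x9d
r0: caller-saved, written=True
r2: caller-saved, written=True
r5: caller-saved, written=False
r7: callee-saved, written=True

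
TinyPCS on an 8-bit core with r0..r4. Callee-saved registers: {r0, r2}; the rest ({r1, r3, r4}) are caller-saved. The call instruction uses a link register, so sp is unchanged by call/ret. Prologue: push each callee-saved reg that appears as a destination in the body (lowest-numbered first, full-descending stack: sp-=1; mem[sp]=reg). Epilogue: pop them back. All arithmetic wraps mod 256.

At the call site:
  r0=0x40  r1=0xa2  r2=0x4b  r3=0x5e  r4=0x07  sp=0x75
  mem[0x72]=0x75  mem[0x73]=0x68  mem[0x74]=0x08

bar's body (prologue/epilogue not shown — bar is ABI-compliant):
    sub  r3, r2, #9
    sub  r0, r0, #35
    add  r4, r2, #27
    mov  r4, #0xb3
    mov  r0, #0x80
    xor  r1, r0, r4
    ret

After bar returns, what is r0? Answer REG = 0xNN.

prologue: push r0 -> mem[0x74]=0x40, sp=0x74
body[0] sub  r3, r2, #9 -> r3=0x42
body[1] sub  r0, r0, #35 -> r0=0x1d
body[2] add  r4, r2, #27 -> r4=0x66
body[3] mov  r4, #0xb3 -> r4=0xb3
body[4] mov  r0, #0x80 -> r0=0x80
body[5] xor  r1, r0, r4 -> r1=0x33
epilogue: pop r0=0x40, sp=0x75
r0 is callee-saved -> restored

REG = 0x40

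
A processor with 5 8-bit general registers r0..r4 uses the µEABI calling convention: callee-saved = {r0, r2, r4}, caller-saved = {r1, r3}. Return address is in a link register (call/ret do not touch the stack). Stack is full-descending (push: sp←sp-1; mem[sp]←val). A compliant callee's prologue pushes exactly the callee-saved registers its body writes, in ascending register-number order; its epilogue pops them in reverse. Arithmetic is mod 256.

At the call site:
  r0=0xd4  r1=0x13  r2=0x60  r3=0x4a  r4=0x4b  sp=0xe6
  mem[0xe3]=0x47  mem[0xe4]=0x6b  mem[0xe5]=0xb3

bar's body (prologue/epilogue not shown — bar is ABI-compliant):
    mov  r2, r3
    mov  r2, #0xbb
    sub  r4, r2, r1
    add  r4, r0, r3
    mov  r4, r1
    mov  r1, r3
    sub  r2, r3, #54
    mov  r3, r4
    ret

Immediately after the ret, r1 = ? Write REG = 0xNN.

REG = 0x4a

prologue: push r2 -> mem[0xe5]=0x60, sp=0xe5
prologue: push r4 -> mem[0xe4]=0x4b, sp=0xe4
body[0] mov  r2, r3 -> r2=0x4a
body[1] mov  r2, #0xbb -> r2=0xbb
body[2] sub  r4, r2, r1 -> r4=0xa8
body[3] add  r4, r0, r3 -> r4=0x1e
body[4] mov  r4, r1 -> r4=0x13
body[5] mov  r1, r3 -> r1=0x4a
body[6] sub  r2, r3, #54 -> r2=0x14
body[7] mov  r3, r4 -> r3=0x13
epilogue: pop r4=0x4b, sp=0xe5
epilogue: pop r2=0x60, sp=0xe6
r1 is caller-saved -> body value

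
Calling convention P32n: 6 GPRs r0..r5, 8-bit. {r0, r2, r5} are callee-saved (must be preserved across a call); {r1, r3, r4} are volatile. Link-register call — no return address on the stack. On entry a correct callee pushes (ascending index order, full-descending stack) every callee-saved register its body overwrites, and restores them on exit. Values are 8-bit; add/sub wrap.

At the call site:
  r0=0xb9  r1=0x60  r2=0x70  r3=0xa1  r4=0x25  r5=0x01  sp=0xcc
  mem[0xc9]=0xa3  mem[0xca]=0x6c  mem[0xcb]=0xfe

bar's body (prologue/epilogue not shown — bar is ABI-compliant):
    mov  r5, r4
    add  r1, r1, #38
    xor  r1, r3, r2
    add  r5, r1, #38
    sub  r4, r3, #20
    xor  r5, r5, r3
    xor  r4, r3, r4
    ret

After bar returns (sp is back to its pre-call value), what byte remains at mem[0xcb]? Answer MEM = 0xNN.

prologue: push r5 -> mem[0xcb]=0x01, sp=0xcb
body[0] mov  r5, r4 -> r5=0x25
body[1] add  r1, r1, #38 -> r1=0x86
body[2] xor  r1, r3, r2 -> r1=0xd1
body[3] add  r5, r1, #38 -> r5=0xf7
body[4] sub  r4, r3, #20 -> r4=0x8d
body[5] xor  r5, r5, r3 -> r5=0x56
body[6] xor  r4, r3, r4 -> r4=0x2c
epilogue: pop r5=0x01, sp=0xcc
prologue pushed ['r5'] at ['0xcb']

MEM = 0x01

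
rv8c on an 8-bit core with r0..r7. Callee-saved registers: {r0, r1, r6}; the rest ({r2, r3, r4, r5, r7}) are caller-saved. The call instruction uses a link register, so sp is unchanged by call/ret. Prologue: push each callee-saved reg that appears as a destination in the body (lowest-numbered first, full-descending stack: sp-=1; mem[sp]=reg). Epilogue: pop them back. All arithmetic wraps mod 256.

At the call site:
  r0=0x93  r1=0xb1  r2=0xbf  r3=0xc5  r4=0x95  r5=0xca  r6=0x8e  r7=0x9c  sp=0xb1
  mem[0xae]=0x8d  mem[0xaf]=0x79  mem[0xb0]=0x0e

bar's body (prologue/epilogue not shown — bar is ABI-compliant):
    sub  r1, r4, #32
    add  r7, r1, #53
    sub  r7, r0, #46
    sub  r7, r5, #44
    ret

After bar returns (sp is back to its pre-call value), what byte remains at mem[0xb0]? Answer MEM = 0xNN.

MEM = 0xb1

prologue: push r1 → mem[0xb0]=0xb1, sp=0xb0
body[0] sub  r1, r4, #32 → r1=0x75
body[1] add  r7, r1, #53 → r7=0xaa
body[2] sub  r7, r0, #46 → r7=0x65
body[3] sub  r7, r5, #44 → r7=0x9e
epilogue: pop r1=0xb1, sp=0xb1
prologue pushed ['r1'] at ['0xb0']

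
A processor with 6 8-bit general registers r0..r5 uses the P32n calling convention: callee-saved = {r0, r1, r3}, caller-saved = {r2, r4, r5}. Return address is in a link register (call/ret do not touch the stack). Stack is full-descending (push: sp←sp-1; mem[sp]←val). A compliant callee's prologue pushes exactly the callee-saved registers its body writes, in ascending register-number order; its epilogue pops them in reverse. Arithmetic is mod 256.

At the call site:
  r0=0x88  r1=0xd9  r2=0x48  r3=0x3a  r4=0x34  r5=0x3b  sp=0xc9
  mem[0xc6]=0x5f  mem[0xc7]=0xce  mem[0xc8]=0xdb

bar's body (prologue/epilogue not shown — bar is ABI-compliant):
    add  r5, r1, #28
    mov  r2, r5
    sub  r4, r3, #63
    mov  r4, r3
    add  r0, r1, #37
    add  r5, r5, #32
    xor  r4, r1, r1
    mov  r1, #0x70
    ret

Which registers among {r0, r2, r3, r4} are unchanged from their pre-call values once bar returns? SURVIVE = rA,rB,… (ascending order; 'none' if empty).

prologue: push r0 -> mem[0xc8]=0x88, sp=0xc8
prologue: push r1 -> mem[0xc7]=0xd9, sp=0xc7
body[0] add  r5, r1, #28 -> r5=0xf5
body[1] mov  r2, r5 -> r2=0xf5
body[2] sub  r4, r3, #63 -> r4=0xfb
body[3] mov  r4, r3 -> r4=0x3a
body[4] add  r0, r1, #37 -> r0=0xfe
body[5] add  r5, r5, #32 -> r5=0x15
body[6] xor  r4, r1, r1 -> r4=0x00
body[7] mov  r1, #0x70 -> r1=0x70
epilogue: pop r1=0xd9, sp=0xc8
epilogue: pop r0=0x88, sp=0xc9
r0: callee-saved, written=True
r2: caller-saved, written=True
r3: callee-saved, written=False
r4: caller-saved, written=True

SURVIVE = r0,r3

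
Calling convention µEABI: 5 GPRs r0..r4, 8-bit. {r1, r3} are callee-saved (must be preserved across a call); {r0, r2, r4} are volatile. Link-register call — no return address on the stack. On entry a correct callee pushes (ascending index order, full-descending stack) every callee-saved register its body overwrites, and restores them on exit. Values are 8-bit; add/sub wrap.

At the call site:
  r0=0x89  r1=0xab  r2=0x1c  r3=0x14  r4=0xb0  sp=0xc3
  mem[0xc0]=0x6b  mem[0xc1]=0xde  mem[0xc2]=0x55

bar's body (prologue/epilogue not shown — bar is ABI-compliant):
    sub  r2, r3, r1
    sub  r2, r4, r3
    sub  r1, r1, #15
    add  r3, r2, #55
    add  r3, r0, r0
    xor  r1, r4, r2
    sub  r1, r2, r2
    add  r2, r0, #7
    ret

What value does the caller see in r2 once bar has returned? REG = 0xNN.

prologue: push r1 -> mem[0xc2]=0xab, sp=0xc2
prologue: push r3 -> mem[0xc1]=0x14, sp=0xc1
body[0] sub  r2, r3, r1 -> r2=0x69
body[1] sub  r2, r4, r3 -> r2=0x9c
body[2] sub  r1, r1, #15 -> r1=0x9c
body[3] add  r3, r2, #55 -> r3=0xd3
body[4] add  r3, r0, r0 -> r3=0x12
body[5] xor  r1, r4, r2 -> r1=0x2c
body[6] sub  r1, r2, r2 -> r1=0x00
body[7] add  r2, r0, #7 -> r2=0x90
epilogue: pop r3=0x14, sp=0xc2
epilogue: pop r1=0xab, sp=0xc3
r2 is caller-saved -> body value

REG = 0x90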